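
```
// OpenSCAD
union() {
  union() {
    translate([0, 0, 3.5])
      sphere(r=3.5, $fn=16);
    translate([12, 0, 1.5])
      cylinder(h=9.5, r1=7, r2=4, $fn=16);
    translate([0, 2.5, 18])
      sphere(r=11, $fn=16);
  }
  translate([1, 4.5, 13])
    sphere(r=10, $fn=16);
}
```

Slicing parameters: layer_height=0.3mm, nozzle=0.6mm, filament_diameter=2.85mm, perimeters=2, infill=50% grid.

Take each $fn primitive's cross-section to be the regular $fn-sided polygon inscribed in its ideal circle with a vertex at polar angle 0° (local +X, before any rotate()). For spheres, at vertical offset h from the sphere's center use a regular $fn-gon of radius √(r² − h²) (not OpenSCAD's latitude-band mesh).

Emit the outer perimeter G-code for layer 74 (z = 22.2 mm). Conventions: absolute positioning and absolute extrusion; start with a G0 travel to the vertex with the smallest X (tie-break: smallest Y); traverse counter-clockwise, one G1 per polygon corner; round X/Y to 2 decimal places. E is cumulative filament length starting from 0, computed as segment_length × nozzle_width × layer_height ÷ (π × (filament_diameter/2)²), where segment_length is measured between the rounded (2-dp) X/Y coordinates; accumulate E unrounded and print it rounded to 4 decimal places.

At z = 22.2 mm: the sphere is not intersected at this z (|z−center|=18.700 > r=3.5); the cone at (12, 0) does not reach this height (z outside [1.5, 11]); the r=11 sphere at (0, 2.5) slices to a regular 16-gon of circumradius 10.167 (√(r²−h²) with h=4.2 from center); Merging all regions: only the r=11 sphere at (0, 2.5) is present, so the union is just that shape — 1 connected region; the r=10 sphere at (1, 4.5) slices to a regular 16-gon of circumradius 3.919 (√(r²−h²) with h=9.2 from center); Merging all regions: the r=10 sphere at (1, 4.5) lies entirely inside the result so far, so the union is just the result so far — 1 connected region. The outline is a single polygon with 16 vertices. Extrusion per mm of travel: 0.6 × 0.3 / (π × 1.425²) = 0.028216. Accumulating E over each segment gives final E = 1.7908.

G0 X-10.17 Y2.50 Z22.20
G1 X-9.39 Y-1.39 E0.1119
G1 X-7.19 Y-4.69 E0.2239
G1 X-3.89 Y-6.89 E0.3358
G1 X0.00 Y-7.67 E0.4477
G1 X3.89 Y-6.89 E0.5596
G1 X7.19 Y-4.69 E0.6716
G1 X9.39 Y-1.39 E0.7835
G1 X10.17 Y2.50 E0.8954
G1 X9.39 Y6.39 E1.0073
G1 X7.19 Y9.69 E1.1193
G1 X3.89 Y11.89 E1.2312
G1 X0.00 Y12.67 E1.3431
G1 X-3.89 Y11.89 E1.4551
G1 X-7.19 Y9.69 E1.5670
G1 X-9.39 Y6.39 E1.6789
G1 X-10.17 Y2.50 E1.7908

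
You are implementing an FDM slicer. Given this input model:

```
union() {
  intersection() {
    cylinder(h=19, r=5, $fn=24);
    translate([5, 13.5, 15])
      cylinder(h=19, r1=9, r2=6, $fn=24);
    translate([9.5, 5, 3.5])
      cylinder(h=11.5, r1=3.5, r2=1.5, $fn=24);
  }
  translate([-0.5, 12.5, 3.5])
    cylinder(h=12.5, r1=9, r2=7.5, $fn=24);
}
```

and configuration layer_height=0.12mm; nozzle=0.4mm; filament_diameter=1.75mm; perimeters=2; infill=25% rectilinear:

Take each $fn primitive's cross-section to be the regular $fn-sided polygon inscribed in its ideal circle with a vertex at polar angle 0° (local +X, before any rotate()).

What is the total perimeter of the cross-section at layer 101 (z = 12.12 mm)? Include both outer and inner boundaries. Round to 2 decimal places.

At z = 12.12 mm: the r=5 cylinder gives a regular 24-gon of circumradius 5 (constant along its height) (perimeter = 2·24·5.000·sin(180°/24) = 31.33 mm); the cone at (5, 13.5) is absent (z outside [15, 34]); the cone at (9.5, 5): at t=0.750 of its height the radius interpolates to r₁+(r₂−r₁)t = 2.001, giving a regular 24-gon of that circumradius (perimeter = 2·24·2.001·sin(180°/24) = 12.54 mm); Taking the intersection: at least one operand is absent at this height, so nothing remains; the cone at (-0.5, 12.5) contributes a regular 24-gon of circumradius 7.966 (interpolated between r1=9 and r2=7.5 at t=0.690) (perimeter = 2·24·7.966·sin(180°/24) = 49.91 mm); Combining (union): only the cone at (-0.5, 12.5) is present, so the union is just that shape — boundary = 49.91 mm. Overall, the cross-section is a single solid region. Total boundary length (outer) = 49.91 mm.

49.91 mm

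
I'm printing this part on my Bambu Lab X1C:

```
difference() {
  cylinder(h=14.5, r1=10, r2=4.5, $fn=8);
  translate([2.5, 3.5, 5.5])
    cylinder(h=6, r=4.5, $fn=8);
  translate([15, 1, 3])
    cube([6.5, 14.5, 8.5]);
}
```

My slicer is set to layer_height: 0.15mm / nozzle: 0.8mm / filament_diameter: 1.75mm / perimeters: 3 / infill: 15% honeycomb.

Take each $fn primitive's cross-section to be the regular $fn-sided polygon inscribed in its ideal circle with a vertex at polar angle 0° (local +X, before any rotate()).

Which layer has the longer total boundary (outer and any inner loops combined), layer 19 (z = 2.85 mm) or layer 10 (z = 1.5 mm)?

Layer 19 (z = 2.85): the cone (r1=10→r2=4.5) has section circumradius 8.919 here — a regular 8-gon (perimeter = 2·8·8.919·sin(180°/8) = 54.61 mm); the cylinder at (2.5, 3.5) is absent (z outside [5.5, 11.5]); the cube at (15, 1) does not reach this height (z outside [3, 11.5]); Subtracting the remaining from the first: none of the subtracted shapes is present at this height, so the cone is unchanged — boundary = 54.61 mm. So its perimeter = 54.61 mm. Layer 10 (z = 1.5): the cone: at t=0.103 of its height the radius interpolates to r₁+(r₂−r₁)t = 9.431, giving a regular 8-gon of that circumradius (perimeter = 2·8·9.431·sin(180°/8) = 57.75 mm); the cylinder at (2.5, 3.5) is absent (z outside [5.5, 11.5]); the cube at (15, 1) is not intersected at this z (z outside [3, 11.5]); Taking the first minus the rest: none of the subtracted shapes is present at this height, so the cone is unchanged — boundary = 57.75 mm. So its perimeter = 57.75 mm. Layer 10 is larger (57.75 vs 54.61 mm).

layer 10 (z = 1.5 mm)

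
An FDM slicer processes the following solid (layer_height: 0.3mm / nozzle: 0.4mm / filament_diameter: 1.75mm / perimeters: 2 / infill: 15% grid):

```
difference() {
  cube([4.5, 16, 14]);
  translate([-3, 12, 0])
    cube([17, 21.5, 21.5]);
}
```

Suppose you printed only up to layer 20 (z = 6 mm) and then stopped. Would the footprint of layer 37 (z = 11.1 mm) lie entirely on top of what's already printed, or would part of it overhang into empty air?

entirely on top

Compare the two slices. At z = 6: the cube (footprint 4.5×16) is included at this height (area 72.00 mm²); the cube at (-3, 12) (footprint 17×21.5) is included at this height (area 365.50 mm²); After the difference (first − rest): starting from the 4.5×16 cube (72.00 mm²), the 17×21.5 cube at (-3, 12) partially overlaps it — only the 18.00 mm² overlap (of its 365.50 mm²) is removed, clipping the outline — area = 54.00 mm². At z = 11.1: the cube (footprint 4.5×16) is included at this height (area 72.00 mm²); the cube at (-3, 12) is present — its section is the full 17×21.5 rectangle (area 365.50 mm²); After the difference (first − rest): starting from the 4.5×16 cube (72.00 mm²), the 17×21.5 cube at (-3, 12) partially overlaps it — only the 18.00 mm² overlap (of its 365.50 mm²) is removed, clipping the outline — area = 54.00 mm². Checking containment: the cross-section at z = 11.1 is a subset of the cross-section at z = 6.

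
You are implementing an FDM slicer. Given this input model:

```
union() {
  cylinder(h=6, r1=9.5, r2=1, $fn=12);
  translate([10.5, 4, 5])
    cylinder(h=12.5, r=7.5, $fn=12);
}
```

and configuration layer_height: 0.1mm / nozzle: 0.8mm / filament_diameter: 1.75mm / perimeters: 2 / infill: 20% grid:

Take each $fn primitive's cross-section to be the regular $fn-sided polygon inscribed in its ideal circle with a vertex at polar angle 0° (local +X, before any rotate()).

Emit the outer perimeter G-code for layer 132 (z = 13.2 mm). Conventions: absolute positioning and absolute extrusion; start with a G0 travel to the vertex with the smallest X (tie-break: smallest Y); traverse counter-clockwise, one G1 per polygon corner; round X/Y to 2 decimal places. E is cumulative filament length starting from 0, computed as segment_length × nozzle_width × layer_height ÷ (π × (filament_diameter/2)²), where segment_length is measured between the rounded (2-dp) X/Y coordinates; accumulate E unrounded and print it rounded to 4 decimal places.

G0 X3.00 Y4.00 Z13.20
G1 X4.00 Y0.25 E0.1291
G1 X6.75 Y-2.50 E0.2584
G1 X10.50 Y-3.50 E0.3875
G1 X14.25 Y-2.50 E0.5166
G1 X17.00 Y0.25 E0.6460
G1 X18.00 Y4.00 E0.7750
G1 X17.00 Y7.75 E0.9041
G1 X14.25 Y10.50 E1.0335
G1 X10.50 Y11.50 E1.1626
G1 X6.75 Y10.50 E1.2916
G1 X4.00 Y7.75 E1.4210
G1 X3.00 Y4.00 E1.5501

At z = 13.2 mm: the cone is not intersected at this z (z outside [0, 6]); the cylinder at (10.5, 4): section is a regular 12-gon, circumradius r=7.5; Combining (union): only the r=7.5 cylinder at (10.5, 4) is present, so the union is just that shape — 1 connected region. The outline is a single polygon with 12 vertices. Extrusion per mm of travel: 0.8 × 0.1 / (π × 0.875²) = 0.033260. Accumulating E over each segment gives final E = 1.5501.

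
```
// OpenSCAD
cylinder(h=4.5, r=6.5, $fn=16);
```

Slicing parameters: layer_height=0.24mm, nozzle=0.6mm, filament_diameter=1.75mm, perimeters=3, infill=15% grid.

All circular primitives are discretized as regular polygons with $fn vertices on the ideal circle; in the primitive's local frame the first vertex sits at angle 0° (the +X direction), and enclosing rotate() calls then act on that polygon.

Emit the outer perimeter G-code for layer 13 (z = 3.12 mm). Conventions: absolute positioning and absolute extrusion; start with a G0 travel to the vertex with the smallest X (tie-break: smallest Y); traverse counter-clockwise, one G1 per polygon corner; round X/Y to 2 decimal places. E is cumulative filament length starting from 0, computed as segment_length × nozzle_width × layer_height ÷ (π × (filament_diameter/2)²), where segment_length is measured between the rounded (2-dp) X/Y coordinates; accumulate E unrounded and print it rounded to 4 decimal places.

G0 X-6.50 Y0.00 Z3.12
G1 X-6.01 Y-2.49 E0.1519
G1 X-4.60 Y-4.60 E0.3039
G1 X-2.49 Y-6.01 E0.4558
G1 X0.00 Y-6.50 E0.6077
G1 X2.49 Y-6.01 E0.7597
G1 X4.60 Y-4.60 E0.9116
G1 X6.01 Y-2.49 E1.0635
G1 X6.50 Y0.00 E1.2154
G1 X6.01 Y2.49 E1.3674
G1 X4.60 Y4.60 E1.5193
G1 X2.49 Y6.01 E1.6712
G1 X0.00 Y6.50 E1.8232
G1 X-2.49 Y6.01 E1.9751
G1 X-4.60 Y4.60 E2.1270
G1 X-6.01 Y2.49 E2.2790
G1 X-6.50 Y0.00 E2.4309

At z = 3.12 mm: the r=6.5 cylinder contributes a regular 16-gon of circumradius 6.5. The outline is a single polygon with 16 vertices. Extrusion per mm of travel: 0.6 × 0.24 / (π × 0.875²) = 0.059868. Accumulating E over each segment gives final E = 2.4309.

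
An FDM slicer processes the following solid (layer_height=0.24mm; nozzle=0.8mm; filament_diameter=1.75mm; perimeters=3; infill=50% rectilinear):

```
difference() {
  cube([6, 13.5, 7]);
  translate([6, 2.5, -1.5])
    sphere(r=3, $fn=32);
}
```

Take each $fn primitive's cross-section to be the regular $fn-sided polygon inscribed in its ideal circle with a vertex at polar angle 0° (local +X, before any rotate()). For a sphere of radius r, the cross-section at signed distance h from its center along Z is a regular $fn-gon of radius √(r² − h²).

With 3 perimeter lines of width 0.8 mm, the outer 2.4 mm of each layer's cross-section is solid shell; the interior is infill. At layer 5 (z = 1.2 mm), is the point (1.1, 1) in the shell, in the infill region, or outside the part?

shell

At z = 1.2 mm: the cube (footprint 6×13.5) is included at this height; the r=3 sphere at (6, 2.5) contributes a regular 32-gon of circumradius √(3²−2.7²) = 1.308; Taking the first minus the rest: starting from the 6×13.5 cube, the r=3 sphere at (6, 2.5) partially overlaps it — only the 2.67 mm² overlap (of its 5.34 mm²) is removed, clipping the outline — 1 connected region. Overall, the cross-section is a single solid region. The nearest boundary edge runs (6.00, 0.00)→(0.00, 0.00); distance from the point to it = 1.00 mm. The point is inside the cross-section, 1.00 mm from the nearest boundary — within the 2.4 mm shell band (3 × 0.8).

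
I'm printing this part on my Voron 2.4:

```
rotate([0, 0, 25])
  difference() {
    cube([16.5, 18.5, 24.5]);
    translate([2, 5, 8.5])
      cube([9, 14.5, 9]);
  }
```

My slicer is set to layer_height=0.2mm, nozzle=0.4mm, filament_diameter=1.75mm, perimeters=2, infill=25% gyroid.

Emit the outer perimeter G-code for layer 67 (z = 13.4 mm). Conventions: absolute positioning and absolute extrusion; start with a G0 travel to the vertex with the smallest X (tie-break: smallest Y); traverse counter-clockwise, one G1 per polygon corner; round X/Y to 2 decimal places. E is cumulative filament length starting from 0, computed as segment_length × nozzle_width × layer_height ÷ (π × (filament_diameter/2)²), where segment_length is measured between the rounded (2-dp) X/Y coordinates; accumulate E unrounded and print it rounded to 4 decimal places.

G0 X-7.82 Y16.77 Z13.40
G1 X0.00 Y0.00 E0.6154
G1 X14.95 Y6.97 E1.1641
G1 X7.14 Y23.74 E1.7794
G1 X2.15 Y21.42 E1.9624
G1 X7.86 Y9.18 E2.4116
G1 X-0.30 Y5.38 E2.7110
G1 X-6.01 Y17.61 E3.1599
G1 X-7.82 Y16.77 E3.2263

At z = 13.4 mm: the cube (footprint 16.5×18.5) is included at this height; the 9×14.5 cube at (2, 5) contributes its full rectangle; After the difference (first − rest): starting from the 16.5×18.5 cube, the 9×14.5 cube at (2, 5) partially overlaps it — only the 121.50 mm² overlap (of its 130.50 mm²) is removed, clipping the outline — 1 connected region; (whole slice rotated 25° about Z — lengths, areas and connectivity unchanged). The outline is a single polygon with 8 vertices. Extrusion per mm of travel: 0.4 × 0.2 / (π × 0.875²) = 0.033260. Accumulating E over each segment gives final E = 3.2263.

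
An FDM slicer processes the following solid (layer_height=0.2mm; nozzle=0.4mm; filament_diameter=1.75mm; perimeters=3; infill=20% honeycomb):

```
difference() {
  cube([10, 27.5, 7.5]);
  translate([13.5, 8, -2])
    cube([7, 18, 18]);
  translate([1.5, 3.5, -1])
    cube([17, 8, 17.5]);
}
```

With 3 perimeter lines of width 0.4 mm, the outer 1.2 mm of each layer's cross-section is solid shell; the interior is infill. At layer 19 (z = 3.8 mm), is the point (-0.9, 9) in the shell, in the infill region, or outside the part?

At z = 3.8 mm: the cube is present — its section is the full 10×27.5 rectangle; the cube at (13.5, 8) is present — its section is the full 7×18 rectangle; the cube at (1.5, 3.5) is present — its section is the full 17×8 rectangle; After the difference (first − rest): starting from the 10×27.5 cube, the 7×18 cube at (13.5, 8) misses the remaining region (no effect); the 17×8 cube at (1.5, 3.5) partially overlaps it — only the 68.00 mm² overlap (of its 136.00 mm²) is removed, clipping the outline — 1 connected region. Overall, the cross-section is a single solid region. The nearest boundary edge runs (0.00, 0.00)→(0.00, 27.50); distance from the point to it = 0.90 mm. The point is not inside any of the regions above, so it lies outside the cross-section (0.90 mm from the nearest boundary).

outside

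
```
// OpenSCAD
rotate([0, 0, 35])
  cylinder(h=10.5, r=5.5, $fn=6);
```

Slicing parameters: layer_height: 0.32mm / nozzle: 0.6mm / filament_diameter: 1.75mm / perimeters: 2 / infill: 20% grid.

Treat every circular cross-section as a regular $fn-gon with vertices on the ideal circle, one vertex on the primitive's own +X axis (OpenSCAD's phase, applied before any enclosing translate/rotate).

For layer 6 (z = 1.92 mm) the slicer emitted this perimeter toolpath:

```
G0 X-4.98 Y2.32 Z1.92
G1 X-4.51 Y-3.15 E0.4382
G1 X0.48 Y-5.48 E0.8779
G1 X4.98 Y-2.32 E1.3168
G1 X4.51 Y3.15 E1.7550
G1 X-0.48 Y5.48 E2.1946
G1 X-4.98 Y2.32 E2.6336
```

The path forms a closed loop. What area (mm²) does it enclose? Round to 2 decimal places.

Apply the shoelace formula to the sequence of (X, Y) vertices; enclosed area = 78.55 mm².

78.55 mm²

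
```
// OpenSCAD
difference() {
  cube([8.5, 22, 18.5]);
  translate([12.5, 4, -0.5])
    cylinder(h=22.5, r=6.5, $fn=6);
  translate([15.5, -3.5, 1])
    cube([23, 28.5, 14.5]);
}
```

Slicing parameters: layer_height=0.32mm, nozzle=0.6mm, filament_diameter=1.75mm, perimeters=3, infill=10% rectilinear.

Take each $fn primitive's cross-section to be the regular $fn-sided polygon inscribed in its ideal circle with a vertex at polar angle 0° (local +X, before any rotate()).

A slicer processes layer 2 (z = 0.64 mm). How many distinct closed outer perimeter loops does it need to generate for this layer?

At z = 0.64 mm: the cube (footprint 8.5×22) is included at this height; the cylinder at (12.5, 4): section is a regular 6-gon, circumradius r=6.5; the cube at (15.5, -3.5) is not intersected at this z (z outside [1, 15.5]); Taking the first minus the rest: starting from the 8.5×22 cube, the r=6.5 cylinder at (12.5, 4) partially overlaps it — only the 10.79 mm² overlap (of its 109.77 mm²) is removed, clipping the outline — 1 connected region. The result has 1 disconnected region.

1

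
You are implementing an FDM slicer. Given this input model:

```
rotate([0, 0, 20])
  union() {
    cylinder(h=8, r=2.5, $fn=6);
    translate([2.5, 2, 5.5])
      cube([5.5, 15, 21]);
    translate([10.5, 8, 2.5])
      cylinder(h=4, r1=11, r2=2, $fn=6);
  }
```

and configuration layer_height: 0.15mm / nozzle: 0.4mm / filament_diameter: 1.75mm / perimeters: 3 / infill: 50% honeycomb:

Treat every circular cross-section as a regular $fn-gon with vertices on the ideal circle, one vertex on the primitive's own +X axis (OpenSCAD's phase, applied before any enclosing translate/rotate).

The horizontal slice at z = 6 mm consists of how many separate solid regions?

2

At z = 6 mm: the cylinder: section is a regular 6-gon, circumradius r=2.5; the cube at (2.5, 2) is present — its section is the full 5.5×15 rectangle; the cone at (10.5, 8): at t=0.875 of its height the radius interpolates to r₁+(r₂−r₁)t = 3.125, giving a regular 6-gon of that circumradius; Taking the union: the regions partially overlap (shared area 0.68 mm²), so overlapping operands fuse into one piece — 2 connected regions; (rotated 20° about Z; rotation is an isometry so areas/perimeters/island counts are preserved). The result has 2 disconnected regions.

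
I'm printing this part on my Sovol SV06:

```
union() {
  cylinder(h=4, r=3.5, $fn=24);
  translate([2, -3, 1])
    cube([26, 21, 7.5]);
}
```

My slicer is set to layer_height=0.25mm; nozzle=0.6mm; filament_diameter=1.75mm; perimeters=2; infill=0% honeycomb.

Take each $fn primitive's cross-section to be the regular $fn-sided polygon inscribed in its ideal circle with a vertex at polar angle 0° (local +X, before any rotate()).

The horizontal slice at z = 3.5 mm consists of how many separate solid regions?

1

At z = 3.5 mm: the cylinder: section is a regular 24-gon, circumradius r=3.5; the cube at (2, -3) is present — its section is the full 26×21 rectangle; Merging all regions: the regions partially overlap (shared area 5.91 mm²), so overlapping operands fuse into one piece — 1 connected region. The result has 1 disconnected region.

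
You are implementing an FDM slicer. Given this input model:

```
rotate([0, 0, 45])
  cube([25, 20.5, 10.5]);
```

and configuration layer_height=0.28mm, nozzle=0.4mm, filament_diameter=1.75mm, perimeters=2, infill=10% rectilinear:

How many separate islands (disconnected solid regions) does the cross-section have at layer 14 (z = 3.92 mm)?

At z = 3.92 mm: the 25×20.5 cube contributes its full rectangle; (rotated 45° about Z; rotation is an isometry so areas/perimeters/island counts are preserved). Overall, the cross-section is a single solid region. Island count = 1.

1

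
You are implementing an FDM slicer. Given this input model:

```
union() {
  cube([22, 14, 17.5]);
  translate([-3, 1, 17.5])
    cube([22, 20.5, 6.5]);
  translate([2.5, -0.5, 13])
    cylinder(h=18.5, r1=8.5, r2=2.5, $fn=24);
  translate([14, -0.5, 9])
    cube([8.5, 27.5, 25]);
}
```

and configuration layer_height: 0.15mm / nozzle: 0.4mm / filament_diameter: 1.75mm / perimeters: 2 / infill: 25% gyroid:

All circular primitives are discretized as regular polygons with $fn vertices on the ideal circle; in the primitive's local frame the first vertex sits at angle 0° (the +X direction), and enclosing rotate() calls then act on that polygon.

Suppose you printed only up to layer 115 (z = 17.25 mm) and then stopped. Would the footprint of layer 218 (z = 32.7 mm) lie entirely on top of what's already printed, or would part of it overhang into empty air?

Compare the two slices. At z = 17.25: the cube (footprint 22×14) is included at this height (area 308.00 mm²); the cube at (-3, 1) does not reach this height (z outside [17.5, 24]); the cone at (2.5, -0.5) contributes a regular 24-gon of circumradius 7.122 (interpolated between r1=8.5 and r2=2.5 at t=0.230) (area = (24/2)·7.122²·sin(360°/24) = 157.52 mm²); the cube at (14, -0.5) is present — its section is the full 8.5×27.5 rectangle (area 233.75 mm²); Merging all regions: the regions partially overlap — summed areas 699.27 mm² minus the doubly-counted overlap 163.92 mm² gives 535.35 mm² — area = 535.35 mm². At z = 32.7: the cube does not reach this height (z outside [0, 17.5]); the cube at (-3, 1) is absent (z outside [17.5, 24]); the cone at (2.5, -0.5) is not intersected at this z (z outside [13, 31.5]); the cube at (14, -0.5) is present — its section is the full 8.5×27.5 rectangle (area 233.75 mm²); Merging all regions: only the 8.5×27.5 cube at (14, -0.5) is present, so the union is just that shape — area = 233.75 mm². Checking containment: the cross-section at z = 32.7 is a subset of the cross-section at z = 17.25.

entirely on top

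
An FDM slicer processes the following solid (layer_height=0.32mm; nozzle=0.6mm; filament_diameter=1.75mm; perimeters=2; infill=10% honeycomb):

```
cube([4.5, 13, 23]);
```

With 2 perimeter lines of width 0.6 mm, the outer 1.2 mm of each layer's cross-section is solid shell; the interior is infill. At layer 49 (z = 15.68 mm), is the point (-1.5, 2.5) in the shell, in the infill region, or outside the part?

At z = 15.68 mm: the 4.5×13 cube contributes its full rectangle. Overall, the cross-section is a single solid region. The nearest boundary edge runs (0.00, 13.00)→(0.00, 0.00); distance from the point to it = 1.50 mm. The point is not inside any of the regions above, so it lies outside the cross-section (1.50 mm from the nearest boundary).

outside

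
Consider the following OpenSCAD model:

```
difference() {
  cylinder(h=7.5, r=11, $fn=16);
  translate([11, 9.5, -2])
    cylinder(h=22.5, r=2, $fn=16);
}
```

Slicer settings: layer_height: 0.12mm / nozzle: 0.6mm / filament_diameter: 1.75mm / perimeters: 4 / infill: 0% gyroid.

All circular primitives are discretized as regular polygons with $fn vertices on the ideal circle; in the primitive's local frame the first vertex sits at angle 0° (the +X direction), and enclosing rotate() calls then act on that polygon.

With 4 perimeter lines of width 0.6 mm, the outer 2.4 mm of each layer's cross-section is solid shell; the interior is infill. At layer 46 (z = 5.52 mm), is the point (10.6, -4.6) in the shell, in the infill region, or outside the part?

outside

At z = 5.52 mm: the r=11 cylinder contributes a regular 16-gon of circumradius 11; the r=2 cylinder at (11, 9.5) gives a regular 16-gon of circumradius 2 (constant along its height); Subtracting the remaining from the first: starting from the r=11 cylinder, the r=2 cylinder at (11, 9.5) misses the remaining region (no effect) — 1 connected region. Overall, the cross-section is a single solid region. The nearest boundary edge runs (10.16, -4.21)→(7.78, -7.78); distance from the point to it = 0.58 mm. The point is not inside any of the regions above, so it lies outside the cross-section (0.58 mm from the nearest boundary).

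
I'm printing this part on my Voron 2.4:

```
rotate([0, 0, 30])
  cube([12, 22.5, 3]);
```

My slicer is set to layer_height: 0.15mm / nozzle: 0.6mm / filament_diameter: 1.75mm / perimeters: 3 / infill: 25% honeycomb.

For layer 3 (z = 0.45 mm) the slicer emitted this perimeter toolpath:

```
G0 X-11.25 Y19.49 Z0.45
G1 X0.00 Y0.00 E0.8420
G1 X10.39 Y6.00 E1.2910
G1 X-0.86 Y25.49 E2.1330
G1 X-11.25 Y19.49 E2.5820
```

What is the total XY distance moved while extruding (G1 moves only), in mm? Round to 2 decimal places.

Sum the Euclidean lengths of each G1 segment: total = 69.00 mm.

69.00 mm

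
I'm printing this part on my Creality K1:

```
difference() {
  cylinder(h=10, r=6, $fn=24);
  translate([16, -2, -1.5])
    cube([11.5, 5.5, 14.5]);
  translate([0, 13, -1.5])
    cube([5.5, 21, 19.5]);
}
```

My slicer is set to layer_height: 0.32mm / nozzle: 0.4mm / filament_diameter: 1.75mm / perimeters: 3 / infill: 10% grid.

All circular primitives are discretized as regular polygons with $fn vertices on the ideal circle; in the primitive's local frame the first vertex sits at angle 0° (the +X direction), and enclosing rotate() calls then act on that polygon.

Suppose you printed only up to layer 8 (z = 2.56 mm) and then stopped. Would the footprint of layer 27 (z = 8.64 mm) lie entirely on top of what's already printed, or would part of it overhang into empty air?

Compare the two slices. At z = 2.56: the cylinder: section is a regular 24-gon, circumradius r=6 (area = (24/2)·6.000²·sin(360°/24) = 111.81 mm²); the cube at (16, -2) (footprint 11.5×5.5) is included at this height (area 63.25 mm²); the cube at (0, 13) is present — its section is the full 5.5×21 rectangle (area 115.50 mm²); After the difference (first − rest): starting from the r=6 cylinder (111.81 mm²), the 11.5×5.5 cube at (16, -2) misses the remaining region (no effect); the 5.5×21 cube at (0, 13) misses the remaining region (no effect) — area = 111.81 mm². At z = 8.64: the cylinder: section is a regular 24-gon, circumradius r=6 (area = (24/2)·6.000²·sin(360°/24) = 111.81 mm²); the 11.5×5.5 cube at (16, -2) contributes its full rectangle (area 63.25 mm²); the cube at (0, 13) (footprint 5.5×21) is included at this height (area 115.50 mm²); After the difference (first − rest): starting from the r=6 cylinder (111.81 mm²), the 11.5×5.5 cube at (16, -2) misses the remaining region (no effect); the 5.5×21 cube at (0, 13) misses the remaining region (no effect) — area = 111.81 mm². Checking containment: the cross-section at z = 8.64 is a subset of the cross-section at z = 2.56.

entirely on top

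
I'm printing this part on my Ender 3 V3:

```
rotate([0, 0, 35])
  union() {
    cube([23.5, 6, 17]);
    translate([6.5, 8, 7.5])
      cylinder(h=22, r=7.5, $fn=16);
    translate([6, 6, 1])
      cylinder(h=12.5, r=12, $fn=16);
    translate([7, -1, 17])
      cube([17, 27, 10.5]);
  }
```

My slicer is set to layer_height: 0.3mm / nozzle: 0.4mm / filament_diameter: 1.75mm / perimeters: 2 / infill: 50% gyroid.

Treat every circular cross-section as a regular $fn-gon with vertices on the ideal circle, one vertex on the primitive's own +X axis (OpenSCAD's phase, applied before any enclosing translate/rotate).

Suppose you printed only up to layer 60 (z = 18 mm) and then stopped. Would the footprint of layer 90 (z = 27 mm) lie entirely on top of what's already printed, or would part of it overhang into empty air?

Compare the two slices. At z = 18: the cube is absent (z outside [0, 17]); the cylinder at (6.5, 8): section is a regular 16-gon, circumradius r=7.5 (area = (16/2)·7.500²·sin(360°/16) = 172.21 mm²); the cylinder at (6, 6) is absent (z outside [1, 13.5]); the cube at (7, -1) (footprint 17×27) is included at this height (area 459.00 mm²); Taking the union: the regions partially overlap — summed areas 631.21 mm² minus the doubly-counted overlap 78.65 mm² gives 552.55 mm² — area = 552.55 mm²; (whole slice rotated 35° about Z — lengths, areas and connectivity unchanged). At z = 27: the cube is not intersected at this z (z outside [0, 17]); the r=7.5 cylinder at (6.5, 8) gives a regular 16-gon of circumradius 7.5 (constant along its height) (area = (16/2)·7.500²·sin(360°/16) = 172.21 mm²); the cylinder at (6, 6) is not intersected at this z (z outside [1, 13.5]); the 17×27 cube at (7, -1) contributes its full rectangle (area 459.00 mm²); Taking the union: the regions partially overlap — summed areas 631.21 mm² minus the doubly-counted overlap 78.65 mm² gives 552.55 mm² — area = 552.55 mm²; (whole slice rotated 35° about Z — lengths, areas and connectivity unchanged). Checking containment: the cross-section at z = 27 is a subset of the cross-section at z = 18.

entirely on top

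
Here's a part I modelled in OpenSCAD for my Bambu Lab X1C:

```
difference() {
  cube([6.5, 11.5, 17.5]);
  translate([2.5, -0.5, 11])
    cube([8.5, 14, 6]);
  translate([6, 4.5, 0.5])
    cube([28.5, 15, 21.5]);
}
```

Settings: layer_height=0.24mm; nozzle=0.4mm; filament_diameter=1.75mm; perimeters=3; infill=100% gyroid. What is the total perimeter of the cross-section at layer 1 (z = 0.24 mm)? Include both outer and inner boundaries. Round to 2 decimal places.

36.00 mm

At z = 0.24 mm: the cube (footprint 6.5×11.5) is included at this height (perimeter 36.00 mm); the cube at (2.5, -0.5) does not reach this height (z outside [11, 17]); the cube at (6, 4.5) is absent (z outside [0.5, 22]); Subtracting the remaining from the first: none of the subtracted shapes is present at this height, so the 6.5×11.5 cube is unchanged — boundary = 36.00 mm. Overall, the cross-section is a single solid region. Total boundary length (outer) = 36.00 mm.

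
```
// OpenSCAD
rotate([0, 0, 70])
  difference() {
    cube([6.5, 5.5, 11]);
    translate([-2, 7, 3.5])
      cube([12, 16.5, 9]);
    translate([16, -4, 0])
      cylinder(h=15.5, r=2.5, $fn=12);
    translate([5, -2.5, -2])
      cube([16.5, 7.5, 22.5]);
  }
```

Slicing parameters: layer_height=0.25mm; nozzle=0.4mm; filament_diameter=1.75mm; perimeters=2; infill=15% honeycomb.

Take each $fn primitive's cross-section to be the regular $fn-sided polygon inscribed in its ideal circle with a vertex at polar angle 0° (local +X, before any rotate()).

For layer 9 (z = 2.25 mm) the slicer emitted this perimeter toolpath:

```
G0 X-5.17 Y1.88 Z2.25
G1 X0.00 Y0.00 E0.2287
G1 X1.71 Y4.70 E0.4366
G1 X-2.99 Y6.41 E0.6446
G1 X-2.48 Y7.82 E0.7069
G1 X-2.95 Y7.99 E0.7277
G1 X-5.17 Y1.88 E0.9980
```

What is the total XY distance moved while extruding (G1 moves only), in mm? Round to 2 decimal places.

Sum the Euclidean lengths of each G1 segment: total = 24.00 mm.

24.00 mm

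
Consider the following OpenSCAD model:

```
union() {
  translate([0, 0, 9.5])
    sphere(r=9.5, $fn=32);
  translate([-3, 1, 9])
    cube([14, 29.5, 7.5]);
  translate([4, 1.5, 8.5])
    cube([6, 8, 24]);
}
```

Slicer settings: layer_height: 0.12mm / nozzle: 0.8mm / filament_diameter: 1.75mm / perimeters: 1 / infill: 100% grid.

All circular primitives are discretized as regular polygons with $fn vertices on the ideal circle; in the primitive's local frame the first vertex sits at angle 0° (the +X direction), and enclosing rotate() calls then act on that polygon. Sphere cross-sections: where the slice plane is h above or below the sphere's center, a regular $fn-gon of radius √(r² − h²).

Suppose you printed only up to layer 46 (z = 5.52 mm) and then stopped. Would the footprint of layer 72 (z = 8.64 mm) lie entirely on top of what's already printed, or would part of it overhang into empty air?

part overhangs

Compare the two slices. At z = 5.52: the r=9.5 sphere contributes a regular 32-gon of circumradius √(9.5²−3.98²) = 8.626 (area = (32/2)·8.626²·sin(360°/32) = 232.27 mm²); the cube at (-3, 1) does not reach this height (z outside [9, 16.5]); the cube at (4, 1.5) is not intersected at this z (z outside [8.5, 32.5]); Taking the union: only the r=9.5 sphere is present, so the union is just that shape — area = 232.27 mm². At z = 8.64: the sphere: section is a regular 32-gon, circumradius = √(r²−h²) = √(9.5²−0.86²) = 9.461 (area = (32/2)·9.461²·sin(360°/32) = 279.40 mm²); the cube at (-3, 1) is not intersected at this z (z outside [9, 16.5]); the cube at (4, 1.5) is present — its section is the full 6×8 rectangle (area 48.00 mm²); Taking the union: the regions partially overlap — summed areas 327.40 mm² minus the doubly-counted overlap 25.21 mm² gives 302.20 mm² — area = 302.20 mm². Checking containment: at z = 8.64 the cross-section extends beyond the z = 5.52 cross-section by about 69.93 mm².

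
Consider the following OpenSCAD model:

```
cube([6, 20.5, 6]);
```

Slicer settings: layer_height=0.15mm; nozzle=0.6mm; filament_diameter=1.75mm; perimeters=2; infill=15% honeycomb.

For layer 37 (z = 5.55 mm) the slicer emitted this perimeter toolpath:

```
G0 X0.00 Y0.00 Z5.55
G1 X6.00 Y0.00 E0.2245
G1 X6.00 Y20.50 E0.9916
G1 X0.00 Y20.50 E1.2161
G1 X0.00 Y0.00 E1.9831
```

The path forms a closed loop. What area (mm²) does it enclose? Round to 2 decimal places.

Apply the shoelace formula to the sequence of (X, Y) vertices; enclosed area = 123.00 mm².

123.00 mm²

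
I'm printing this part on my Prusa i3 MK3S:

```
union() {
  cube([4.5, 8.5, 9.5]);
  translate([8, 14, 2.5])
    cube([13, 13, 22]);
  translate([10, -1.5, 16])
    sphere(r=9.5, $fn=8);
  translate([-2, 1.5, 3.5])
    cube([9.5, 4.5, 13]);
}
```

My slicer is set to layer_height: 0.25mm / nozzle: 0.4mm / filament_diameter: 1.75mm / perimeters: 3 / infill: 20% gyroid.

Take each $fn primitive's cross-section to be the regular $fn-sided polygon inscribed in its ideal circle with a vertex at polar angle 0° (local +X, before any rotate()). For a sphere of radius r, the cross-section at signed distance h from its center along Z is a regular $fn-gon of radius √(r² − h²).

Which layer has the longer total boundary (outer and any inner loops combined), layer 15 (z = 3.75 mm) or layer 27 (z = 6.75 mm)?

Layer 15 (z = 3.75): the 4.5×8.5 cube contributes its full rectangle (perimeter 26.00 mm); the 13×13 cube at (8, 14) contributes its full rectangle (perimeter 52.00 mm); the sphere at (10, -1.5) is not intersected at this z (|z−center|=12.250 > r=9.5); the cube at (-2, 1.5) (footprint 9.5×4.5) is included at this height (perimeter 28.00 mm); Taking the union: the regions partially overlap (shared area 20.25 mm²), so the edge portions inside another operand are dropped and the merged outline is re-measured after clipping — boundary = 88.00 mm. So its perimeter = 88.00 mm. Layer 27 (z = 6.75): the cube (footprint 4.5×8.5) is included at this height (perimeter 26.00 mm); the cube at (8, 14) is present — its section is the full 13×13 rectangle (perimeter 52.00 mm); the sphere at (10, -1.5): section is a regular 8-gon, circumradius = √(r²−h²) = √(9.5²−9.25²) = 2.165 (perimeter = 2·8·2.165·sin(180°/8) = 13.26 mm); the 9.5×4.5 cube at (-2, 1.5) contributes its full rectangle (perimeter 28.00 mm); Merging all regions: the regions partially overlap (shared area 20.25 mm²), so the edge portions inside another operand are dropped and the merged outline is re-measured after clipping — boundary = 101.26 mm. So its perimeter = 101.26 mm. Layer 27 is larger (101.26 vs 88.00 mm).

layer 27 (z = 6.75 mm)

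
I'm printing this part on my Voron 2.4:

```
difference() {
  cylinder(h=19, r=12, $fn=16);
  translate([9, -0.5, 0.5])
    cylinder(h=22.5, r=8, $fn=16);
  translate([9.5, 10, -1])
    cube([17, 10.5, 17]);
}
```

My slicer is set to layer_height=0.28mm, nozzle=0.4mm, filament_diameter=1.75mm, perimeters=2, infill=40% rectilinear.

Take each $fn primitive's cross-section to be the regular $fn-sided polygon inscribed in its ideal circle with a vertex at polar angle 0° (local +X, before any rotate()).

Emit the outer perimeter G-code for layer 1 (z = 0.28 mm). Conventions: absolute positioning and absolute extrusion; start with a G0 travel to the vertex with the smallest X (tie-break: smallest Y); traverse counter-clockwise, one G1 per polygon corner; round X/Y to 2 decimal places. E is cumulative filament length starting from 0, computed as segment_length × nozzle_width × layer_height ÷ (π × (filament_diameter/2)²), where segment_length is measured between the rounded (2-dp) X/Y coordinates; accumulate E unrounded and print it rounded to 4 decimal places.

At z = 0.28 mm: the cylinder: section is a regular 16-gon, circumradius r=12; the cylinder at (9, -0.5) does not reach this height (z outside [0.5, 23]); the 17×10.5 cube at (9.5, 10) contributes its full rectangle; After the difference (first − rest): starting from the r=12 cylinder, the 17×10.5 cube at (9.5, 10) misses the remaining region (no effect) — 1 connected region. The outline is a single polygon with 16 vertices. Extrusion per mm of travel: 0.4 × 0.28 / (π × 0.875²) = 0.046564. Accumulating E over each segment gives final E = 3.4892.

G0 X-12.00 Y0.00 Z0.28
G1 X-11.09 Y-4.59 E0.2179
G1 X-8.49 Y-8.49 E0.4361
G1 X-4.59 Y-11.09 E0.6544
G1 X0.00 Y-12.00 E0.8723
G1 X4.59 Y-11.09 E1.0902
G1 X8.49 Y-8.49 E1.3084
G1 X11.09 Y-4.59 E1.5267
G1 X12.00 Y0.00 E1.7446
G1 X11.09 Y4.59 E1.9625
G1 X8.49 Y8.49 E2.1807
G1 X4.59 Y11.09 E2.3990
G1 X0.00 Y12.00 E2.6169
G1 X-4.59 Y11.09 E2.8348
G1 X-8.49 Y8.49 E3.0530
G1 X-11.09 Y4.59 E3.2713
G1 X-12.00 Y0.00 E3.4892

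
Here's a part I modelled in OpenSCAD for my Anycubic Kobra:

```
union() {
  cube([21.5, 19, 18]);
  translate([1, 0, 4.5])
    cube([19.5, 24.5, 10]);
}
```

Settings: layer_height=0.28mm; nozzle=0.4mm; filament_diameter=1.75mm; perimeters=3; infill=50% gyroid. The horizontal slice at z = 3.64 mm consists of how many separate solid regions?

At z = 3.64 mm: the cube (footprint 21.5×19) is included at this height; the cube at (1, 0) does not reach this height (z outside [4.5, 14.5]); Taking the union: only the 21.5×19 cube is present, so the union is just that shape — 1 connected region. The result has 1 disconnected region.

1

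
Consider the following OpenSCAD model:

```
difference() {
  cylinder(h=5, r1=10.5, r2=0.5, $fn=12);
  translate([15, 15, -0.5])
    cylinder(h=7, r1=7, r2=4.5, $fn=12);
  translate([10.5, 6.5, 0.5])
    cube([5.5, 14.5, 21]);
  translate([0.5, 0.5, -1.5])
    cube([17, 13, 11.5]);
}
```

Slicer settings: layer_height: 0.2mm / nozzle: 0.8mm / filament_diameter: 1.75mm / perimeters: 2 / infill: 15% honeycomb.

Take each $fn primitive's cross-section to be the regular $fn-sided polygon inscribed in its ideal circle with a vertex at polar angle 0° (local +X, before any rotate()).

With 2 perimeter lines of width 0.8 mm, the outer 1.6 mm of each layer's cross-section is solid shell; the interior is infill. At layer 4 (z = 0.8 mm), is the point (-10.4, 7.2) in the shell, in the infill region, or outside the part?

outside

At z = 0.8 mm: the cone (r1=10.5→r2=0.5) has section circumradius 8.900 here — a regular 12-gon; the cone at (15, 15) (r1=7→r2=4.5) has section circumradius 6.536 here — a regular 12-gon; the cube at (10.5, 6.5) is present — its section is the full 5.5×14.5 rectangle; the cube at (0.5, 0.5) (footprint 17×13) is included at this height; Taking the first minus the rest: starting from the cone, the cone at (15, 15) misses the remaining region (no effect); the 5.5×14.5 cube at (10.5, 6.5) misses the remaining region (no effect); the 17×13 cube at (0.5, 0.5) partially overlaps it — only the 50.82 mm² overlap (of its 221.00 mm²) is removed, clipping the outline — 1 connected region. Overall, the cross-section is a single solid region. The nearest boundary edge runs (-7.71, 4.45)→(-4.45, 7.71); distance from the point to it = 3.85 mm. The point is not inside any of the regions above, so it lies outside the cross-section (3.85 mm from the nearest boundary).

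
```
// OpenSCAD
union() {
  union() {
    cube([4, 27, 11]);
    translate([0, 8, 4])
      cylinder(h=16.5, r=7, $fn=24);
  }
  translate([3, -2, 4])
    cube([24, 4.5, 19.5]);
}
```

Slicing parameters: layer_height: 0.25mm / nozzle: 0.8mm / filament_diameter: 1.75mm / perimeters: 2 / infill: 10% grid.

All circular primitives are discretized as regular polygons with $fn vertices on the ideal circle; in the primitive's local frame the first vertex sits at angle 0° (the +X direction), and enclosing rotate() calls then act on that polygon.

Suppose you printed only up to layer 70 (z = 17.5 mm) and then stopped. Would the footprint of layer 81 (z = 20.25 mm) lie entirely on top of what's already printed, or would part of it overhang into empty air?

entirely on top

Compare the two slices. At z = 17.5: the cube is not intersected at this z (z outside [0, 11]); the r=7 cylinder at (0, 8) contributes a regular 24-gon of circumradius 7 (area = (24/2)·7.000²·sin(360°/24) = 152.19 mm²); Combining (union): only the r=7 cylinder at (0, 8) is present, so the union is just that shape — area = 152.19 mm²; the cube at (3, -2) (footprint 24×4.5) is included at this height (area 108.00 mm²); Combining (union): the regions partially overlap — summed areas 260.19 mm² minus the doubly-counted overlap 0.54 mm² gives 259.65 mm² — area = 259.65 mm². At z = 20.25: the cube does not reach this height (z outside [0, 11]); the r=7 cylinder at (0, 8) gives a regular 24-gon of circumradius 7 (constant along its height) (area = (24/2)·7.000²·sin(360°/24) = 152.19 mm²); Combining (union): only the r=7 cylinder at (0, 8) is present, so the union is just that shape — area = 152.19 mm²; the cube at (3, -2) is present — its section is the full 24×4.5 rectangle (area 108.00 mm²); Taking the union: the regions partially overlap — summed areas 260.19 mm² minus the doubly-counted overlap 0.54 mm² gives 259.65 mm² — area = 259.65 mm². Checking containment: the cross-section at z = 20.25 is a subset of the cross-section at z = 17.5.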